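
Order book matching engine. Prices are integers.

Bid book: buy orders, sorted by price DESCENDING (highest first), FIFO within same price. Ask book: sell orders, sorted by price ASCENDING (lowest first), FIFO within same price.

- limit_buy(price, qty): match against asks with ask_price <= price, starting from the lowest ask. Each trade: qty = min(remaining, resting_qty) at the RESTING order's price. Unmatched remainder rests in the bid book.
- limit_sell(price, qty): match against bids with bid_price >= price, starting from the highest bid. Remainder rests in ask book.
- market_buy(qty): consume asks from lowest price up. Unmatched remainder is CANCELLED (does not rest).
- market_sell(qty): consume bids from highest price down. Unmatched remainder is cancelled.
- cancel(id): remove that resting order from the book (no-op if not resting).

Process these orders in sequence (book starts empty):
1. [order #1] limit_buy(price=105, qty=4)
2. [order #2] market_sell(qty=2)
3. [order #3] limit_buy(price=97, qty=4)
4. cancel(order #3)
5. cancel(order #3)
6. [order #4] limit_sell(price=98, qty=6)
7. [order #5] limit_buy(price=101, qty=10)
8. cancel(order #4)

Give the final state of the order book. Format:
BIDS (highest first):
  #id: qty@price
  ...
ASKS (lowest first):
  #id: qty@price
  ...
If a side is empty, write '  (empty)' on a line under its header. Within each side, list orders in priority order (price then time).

Answer: BIDS (highest first):
  #5: 6@101
ASKS (lowest first):
  (empty)

Derivation:
After op 1 [order #1] limit_buy(price=105, qty=4): fills=none; bids=[#1:4@105] asks=[-]
After op 2 [order #2] market_sell(qty=2): fills=#1x#2:2@105; bids=[#1:2@105] asks=[-]
After op 3 [order #3] limit_buy(price=97, qty=4): fills=none; bids=[#1:2@105 #3:4@97] asks=[-]
After op 4 cancel(order #3): fills=none; bids=[#1:2@105] asks=[-]
After op 5 cancel(order #3): fills=none; bids=[#1:2@105] asks=[-]
After op 6 [order #4] limit_sell(price=98, qty=6): fills=#1x#4:2@105; bids=[-] asks=[#4:4@98]
After op 7 [order #5] limit_buy(price=101, qty=10): fills=#5x#4:4@98; bids=[#5:6@101] asks=[-]
After op 8 cancel(order #4): fills=none; bids=[#5:6@101] asks=[-]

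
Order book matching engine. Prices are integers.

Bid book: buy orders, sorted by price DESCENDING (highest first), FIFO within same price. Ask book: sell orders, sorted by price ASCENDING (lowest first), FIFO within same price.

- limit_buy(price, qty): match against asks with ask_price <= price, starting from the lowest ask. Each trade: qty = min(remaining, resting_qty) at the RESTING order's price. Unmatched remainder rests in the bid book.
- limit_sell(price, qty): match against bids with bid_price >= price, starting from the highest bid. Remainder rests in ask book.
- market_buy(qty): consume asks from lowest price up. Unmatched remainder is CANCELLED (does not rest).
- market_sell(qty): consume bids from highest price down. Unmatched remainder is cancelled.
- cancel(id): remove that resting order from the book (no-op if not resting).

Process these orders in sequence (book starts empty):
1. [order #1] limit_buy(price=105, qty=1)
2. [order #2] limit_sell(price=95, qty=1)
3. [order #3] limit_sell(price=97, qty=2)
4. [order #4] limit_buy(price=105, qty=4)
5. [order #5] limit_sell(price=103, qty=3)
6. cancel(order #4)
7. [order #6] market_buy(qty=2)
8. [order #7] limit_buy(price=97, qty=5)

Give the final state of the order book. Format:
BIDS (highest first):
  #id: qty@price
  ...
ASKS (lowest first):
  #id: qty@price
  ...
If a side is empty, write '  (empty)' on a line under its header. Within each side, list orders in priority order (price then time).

Answer: BIDS (highest first):
  #7: 5@97
ASKS (lowest first):
  (empty)

Derivation:
After op 1 [order #1] limit_buy(price=105, qty=1): fills=none; bids=[#1:1@105] asks=[-]
After op 2 [order #2] limit_sell(price=95, qty=1): fills=#1x#2:1@105; bids=[-] asks=[-]
After op 3 [order #3] limit_sell(price=97, qty=2): fills=none; bids=[-] asks=[#3:2@97]
After op 4 [order #4] limit_buy(price=105, qty=4): fills=#4x#3:2@97; bids=[#4:2@105] asks=[-]
After op 5 [order #5] limit_sell(price=103, qty=3): fills=#4x#5:2@105; bids=[-] asks=[#5:1@103]
After op 6 cancel(order #4): fills=none; bids=[-] asks=[#5:1@103]
After op 7 [order #6] market_buy(qty=2): fills=#6x#5:1@103; bids=[-] asks=[-]
After op 8 [order #7] limit_buy(price=97, qty=5): fills=none; bids=[#7:5@97] asks=[-]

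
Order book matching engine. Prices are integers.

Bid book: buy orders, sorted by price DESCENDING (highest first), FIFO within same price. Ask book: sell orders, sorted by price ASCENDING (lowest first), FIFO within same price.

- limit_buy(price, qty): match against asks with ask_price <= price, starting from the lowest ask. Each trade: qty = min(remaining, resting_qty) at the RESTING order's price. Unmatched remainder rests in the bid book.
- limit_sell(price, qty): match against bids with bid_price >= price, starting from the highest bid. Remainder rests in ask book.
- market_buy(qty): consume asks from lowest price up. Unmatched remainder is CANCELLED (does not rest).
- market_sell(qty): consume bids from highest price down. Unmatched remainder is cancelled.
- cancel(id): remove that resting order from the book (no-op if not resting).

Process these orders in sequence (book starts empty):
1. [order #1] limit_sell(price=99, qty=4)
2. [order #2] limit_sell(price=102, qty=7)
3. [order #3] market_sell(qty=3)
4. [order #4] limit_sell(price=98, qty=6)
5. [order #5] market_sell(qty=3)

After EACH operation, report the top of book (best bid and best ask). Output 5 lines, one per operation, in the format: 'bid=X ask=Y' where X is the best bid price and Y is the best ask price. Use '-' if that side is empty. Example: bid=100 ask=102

Answer: bid=- ask=99
bid=- ask=99
bid=- ask=99
bid=- ask=98
bid=- ask=98

Derivation:
After op 1 [order #1] limit_sell(price=99, qty=4): fills=none; bids=[-] asks=[#1:4@99]
After op 2 [order #2] limit_sell(price=102, qty=7): fills=none; bids=[-] asks=[#1:4@99 #2:7@102]
After op 3 [order #3] market_sell(qty=3): fills=none; bids=[-] asks=[#1:4@99 #2:7@102]
After op 4 [order #4] limit_sell(price=98, qty=6): fills=none; bids=[-] asks=[#4:6@98 #1:4@99 #2:7@102]
After op 5 [order #5] market_sell(qty=3): fills=none; bids=[-] asks=[#4:6@98 #1:4@99 #2:7@102]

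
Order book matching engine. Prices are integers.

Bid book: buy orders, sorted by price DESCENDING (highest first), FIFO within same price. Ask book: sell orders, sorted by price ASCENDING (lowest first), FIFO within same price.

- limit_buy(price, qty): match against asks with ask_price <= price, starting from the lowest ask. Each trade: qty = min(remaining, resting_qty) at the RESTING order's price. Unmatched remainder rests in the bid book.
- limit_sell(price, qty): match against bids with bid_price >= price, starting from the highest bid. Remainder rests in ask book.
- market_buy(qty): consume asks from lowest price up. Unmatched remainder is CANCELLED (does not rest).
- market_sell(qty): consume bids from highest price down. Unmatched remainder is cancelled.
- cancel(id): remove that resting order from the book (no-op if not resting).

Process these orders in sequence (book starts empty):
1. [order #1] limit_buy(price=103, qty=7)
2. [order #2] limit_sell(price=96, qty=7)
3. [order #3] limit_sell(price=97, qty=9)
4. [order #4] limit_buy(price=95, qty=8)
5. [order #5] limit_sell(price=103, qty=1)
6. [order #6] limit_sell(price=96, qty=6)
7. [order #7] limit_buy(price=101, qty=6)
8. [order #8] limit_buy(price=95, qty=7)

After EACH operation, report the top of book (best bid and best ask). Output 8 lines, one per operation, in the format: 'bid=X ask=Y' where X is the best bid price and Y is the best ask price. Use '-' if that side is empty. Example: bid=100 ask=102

After op 1 [order #1] limit_buy(price=103, qty=7): fills=none; bids=[#1:7@103] asks=[-]
After op 2 [order #2] limit_sell(price=96, qty=7): fills=#1x#2:7@103; bids=[-] asks=[-]
After op 3 [order #3] limit_sell(price=97, qty=9): fills=none; bids=[-] asks=[#3:9@97]
After op 4 [order #4] limit_buy(price=95, qty=8): fills=none; bids=[#4:8@95] asks=[#3:9@97]
After op 5 [order #5] limit_sell(price=103, qty=1): fills=none; bids=[#4:8@95] asks=[#3:9@97 #5:1@103]
After op 6 [order #6] limit_sell(price=96, qty=6): fills=none; bids=[#4:8@95] asks=[#6:6@96 #3:9@97 #5:1@103]
After op 7 [order #7] limit_buy(price=101, qty=6): fills=#7x#6:6@96; bids=[#4:8@95] asks=[#3:9@97 #5:1@103]
After op 8 [order #8] limit_buy(price=95, qty=7): fills=none; bids=[#4:8@95 #8:7@95] asks=[#3:9@97 #5:1@103]

Answer: bid=103 ask=-
bid=- ask=-
bid=- ask=97
bid=95 ask=97
bid=95 ask=97
bid=95 ask=96
bid=95 ask=97
bid=95 ask=97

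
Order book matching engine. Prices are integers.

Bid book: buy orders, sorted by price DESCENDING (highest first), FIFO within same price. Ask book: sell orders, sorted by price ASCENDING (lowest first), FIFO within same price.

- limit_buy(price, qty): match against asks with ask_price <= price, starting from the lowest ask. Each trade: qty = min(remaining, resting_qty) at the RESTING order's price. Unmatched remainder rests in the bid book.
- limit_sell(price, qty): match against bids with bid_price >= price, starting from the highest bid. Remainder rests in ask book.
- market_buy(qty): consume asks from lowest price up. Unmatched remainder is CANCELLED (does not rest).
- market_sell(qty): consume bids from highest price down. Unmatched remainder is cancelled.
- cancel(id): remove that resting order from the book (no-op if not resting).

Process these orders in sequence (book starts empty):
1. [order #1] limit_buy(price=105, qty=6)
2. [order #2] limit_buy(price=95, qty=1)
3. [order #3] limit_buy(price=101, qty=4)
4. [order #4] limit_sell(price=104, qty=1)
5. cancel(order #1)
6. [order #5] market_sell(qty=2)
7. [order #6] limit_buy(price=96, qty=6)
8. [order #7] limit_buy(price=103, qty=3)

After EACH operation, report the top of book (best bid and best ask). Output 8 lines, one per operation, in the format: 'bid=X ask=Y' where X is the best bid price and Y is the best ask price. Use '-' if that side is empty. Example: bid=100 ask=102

After op 1 [order #1] limit_buy(price=105, qty=6): fills=none; bids=[#1:6@105] asks=[-]
After op 2 [order #2] limit_buy(price=95, qty=1): fills=none; bids=[#1:6@105 #2:1@95] asks=[-]
After op 3 [order #3] limit_buy(price=101, qty=4): fills=none; bids=[#1:6@105 #3:4@101 #2:1@95] asks=[-]
After op 4 [order #4] limit_sell(price=104, qty=1): fills=#1x#4:1@105; bids=[#1:5@105 #3:4@101 #2:1@95] asks=[-]
After op 5 cancel(order #1): fills=none; bids=[#3:4@101 #2:1@95] asks=[-]
After op 6 [order #5] market_sell(qty=2): fills=#3x#5:2@101; bids=[#3:2@101 #2:1@95] asks=[-]
After op 7 [order #6] limit_buy(price=96, qty=6): fills=none; bids=[#3:2@101 #6:6@96 #2:1@95] asks=[-]
After op 8 [order #7] limit_buy(price=103, qty=3): fills=none; bids=[#7:3@103 #3:2@101 #6:6@96 #2:1@95] asks=[-]

Answer: bid=105 ask=-
bid=105 ask=-
bid=105 ask=-
bid=105 ask=-
bid=101 ask=-
bid=101 ask=-
bid=101 ask=-
bid=103 ask=-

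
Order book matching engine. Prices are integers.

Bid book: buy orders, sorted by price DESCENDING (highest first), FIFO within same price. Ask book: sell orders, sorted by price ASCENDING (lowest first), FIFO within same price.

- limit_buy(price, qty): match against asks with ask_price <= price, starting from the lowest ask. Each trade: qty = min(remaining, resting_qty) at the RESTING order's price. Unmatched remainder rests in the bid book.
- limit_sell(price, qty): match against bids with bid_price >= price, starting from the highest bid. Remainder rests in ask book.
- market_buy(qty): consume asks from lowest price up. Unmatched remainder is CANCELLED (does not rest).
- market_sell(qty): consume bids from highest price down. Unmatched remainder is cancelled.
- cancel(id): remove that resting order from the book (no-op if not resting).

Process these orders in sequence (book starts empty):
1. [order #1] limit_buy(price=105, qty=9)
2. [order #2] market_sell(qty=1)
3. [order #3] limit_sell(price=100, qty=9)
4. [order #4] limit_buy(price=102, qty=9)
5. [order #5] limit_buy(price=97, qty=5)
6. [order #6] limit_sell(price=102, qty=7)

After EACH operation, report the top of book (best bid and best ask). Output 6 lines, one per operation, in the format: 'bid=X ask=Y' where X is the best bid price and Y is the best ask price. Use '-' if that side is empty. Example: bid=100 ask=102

After op 1 [order #1] limit_buy(price=105, qty=9): fills=none; bids=[#1:9@105] asks=[-]
After op 2 [order #2] market_sell(qty=1): fills=#1x#2:1@105; bids=[#1:8@105] asks=[-]
After op 3 [order #3] limit_sell(price=100, qty=9): fills=#1x#3:8@105; bids=[-] asks=[#3:1@100]
After op 4 [order #4] limit_buy(price=102, qty=9): fills=#4x#3:1@100; bids=[#4:8@102] asks=[-]
After op 5 [order #5] limit_buy(price=97, qty=5): fills=none; bids=[#4:8@102 #5:5@97] asks=[-]
After op 6 [order #6] limit_sell(price=102, qty=7): fills=#4x#6:7@102; bids=[#4:1@102 #5:5@97] asks=[-]

Answer: bid=105 ask=-
bid=105 ask=-
bid=- ask=100
bid=102 ask=-
bid=102 ask=-
bid=102 ask=-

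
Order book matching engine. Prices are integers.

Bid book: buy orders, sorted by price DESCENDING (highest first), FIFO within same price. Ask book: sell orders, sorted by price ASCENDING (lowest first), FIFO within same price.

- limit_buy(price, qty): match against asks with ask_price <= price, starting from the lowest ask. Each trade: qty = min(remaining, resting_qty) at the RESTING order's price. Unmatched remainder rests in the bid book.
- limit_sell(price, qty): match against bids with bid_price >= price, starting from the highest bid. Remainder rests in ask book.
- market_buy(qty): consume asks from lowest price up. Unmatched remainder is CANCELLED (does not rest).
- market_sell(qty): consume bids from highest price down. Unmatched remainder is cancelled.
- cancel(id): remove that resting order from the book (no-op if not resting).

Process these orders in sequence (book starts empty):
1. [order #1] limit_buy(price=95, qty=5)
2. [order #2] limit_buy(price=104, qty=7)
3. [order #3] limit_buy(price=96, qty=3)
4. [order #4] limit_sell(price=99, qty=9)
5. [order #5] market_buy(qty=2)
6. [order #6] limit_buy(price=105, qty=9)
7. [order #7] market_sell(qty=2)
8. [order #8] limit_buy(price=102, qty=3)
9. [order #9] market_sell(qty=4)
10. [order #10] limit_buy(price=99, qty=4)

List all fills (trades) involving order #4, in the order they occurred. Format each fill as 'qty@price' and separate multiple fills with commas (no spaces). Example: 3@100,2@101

Answer: 7@104,2@99

Derivation:
After op 1 [order #1] limit_buy(price=95, qty=5): fills=none; bids=[#1:5@95] asks=[-]
After op 2 [order #2] limit_buy(price=104, qty=7): fills=none; bids=[#2:7@104 #1:5@95] asks=[-]
After op 3 [order #3] limit_buy(price=96, qty=3): fills=none; bids=[#2:7@104 #3:3@96 #1:5@95] asks=[-]
After op 4 [order #4] limit_sell(price=99, qty=9): fills=#2x#4:7@104; bids=[#3:3@96 #1:5@95] asks=[#4:2@99]
After op 5 [order #5] market_buy(qty=2): fills=#5x#4:2@99; bids=[#3:3@96 #1:5@95] asks=[-]
After op 6 [order #6] limit_buy(price=105, qty=9): fills=none; bids=[#6:9@105 #3:3@96 #1:5@95] asks=[-]
After op 7 [order #7] market_sell(qty=2): fills=#6x#7:2@105; bids=[#6:7@105 #3:3@96 #1:5@95] asks=[-]
After op 8 [order #8] limit_buy(price=102, qty=3): fills=none; bids=[#6:7@105 #8:3@102 #3:3@96 #1:5@95] asks=[-]
After op 9 [order #9] market_sell(qty=4): fills=#6x#9:4@105; bids=[#6:3@105 #8:3@102 #3:3@96 #1:5@95] asks=[-]
After op 10 [order #10] limit_buy(price=99, qty=4): fills=none; bids=[#6:3@105 #8:3@102 #10:4@99 #3:3@96 #1:5@95] asks=[-]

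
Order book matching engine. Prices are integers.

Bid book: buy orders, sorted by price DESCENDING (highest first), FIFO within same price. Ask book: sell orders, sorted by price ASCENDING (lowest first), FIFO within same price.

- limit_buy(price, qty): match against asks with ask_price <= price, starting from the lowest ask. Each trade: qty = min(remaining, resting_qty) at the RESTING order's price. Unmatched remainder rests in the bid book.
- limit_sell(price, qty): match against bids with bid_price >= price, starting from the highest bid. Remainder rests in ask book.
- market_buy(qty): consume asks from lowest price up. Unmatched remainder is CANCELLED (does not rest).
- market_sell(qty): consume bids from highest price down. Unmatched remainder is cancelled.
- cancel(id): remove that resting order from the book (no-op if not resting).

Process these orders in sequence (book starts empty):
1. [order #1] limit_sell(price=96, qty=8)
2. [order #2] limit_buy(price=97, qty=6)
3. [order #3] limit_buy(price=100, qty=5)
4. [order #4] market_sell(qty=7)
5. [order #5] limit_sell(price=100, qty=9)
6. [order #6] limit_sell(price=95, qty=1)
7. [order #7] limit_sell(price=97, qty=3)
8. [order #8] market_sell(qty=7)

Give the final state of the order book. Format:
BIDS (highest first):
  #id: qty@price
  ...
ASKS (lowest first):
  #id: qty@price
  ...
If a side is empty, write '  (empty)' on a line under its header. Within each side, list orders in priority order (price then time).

Answer: BIDS (highest first):
  (empty)
ASKS (lowest first):
  #6: 1@95
  #7: 3@97
  #5: 9@100

Derivation:
After op 1 [order #1] limit_sell(price=96, qty=8): fills=none; bids=[-] asks=[#1:8@96]
After op 2 [order #2] limit_buy(price=97, qty=6): fills=#2x#1:6@96; bids=[-] asks=[#1:2@96]
After op 3 [order #3] limit_buy(price=100, qty=5): fills=#3x#1:2@96; bids=[#3:3@100] asks=[-]
After op 4 [order #4] market_sell(qty=7): fills=#3x#4:3@100; bids=[-] asks=[-]
After op 5 [order #5] limit_sell(price=100, qty=9): fills=none; bids=[-] asks=[#5:9@100]
After op 6 [order #6] limit_sell(price=95, qty=1): fills=none; bids=[-] asks=[#6:1@95 #5:9@100]
After op 7 [order #7] limit_sell(price=97, qty=3): fills=none; bids=[-] asks=[#6:1@95 #7:3@97 #5:9@100]
After op 8 [order #8] market_sell(qty=7): fills=none; bids=[-] asks=[#6:1@95 #7:3@97 #5:9@100]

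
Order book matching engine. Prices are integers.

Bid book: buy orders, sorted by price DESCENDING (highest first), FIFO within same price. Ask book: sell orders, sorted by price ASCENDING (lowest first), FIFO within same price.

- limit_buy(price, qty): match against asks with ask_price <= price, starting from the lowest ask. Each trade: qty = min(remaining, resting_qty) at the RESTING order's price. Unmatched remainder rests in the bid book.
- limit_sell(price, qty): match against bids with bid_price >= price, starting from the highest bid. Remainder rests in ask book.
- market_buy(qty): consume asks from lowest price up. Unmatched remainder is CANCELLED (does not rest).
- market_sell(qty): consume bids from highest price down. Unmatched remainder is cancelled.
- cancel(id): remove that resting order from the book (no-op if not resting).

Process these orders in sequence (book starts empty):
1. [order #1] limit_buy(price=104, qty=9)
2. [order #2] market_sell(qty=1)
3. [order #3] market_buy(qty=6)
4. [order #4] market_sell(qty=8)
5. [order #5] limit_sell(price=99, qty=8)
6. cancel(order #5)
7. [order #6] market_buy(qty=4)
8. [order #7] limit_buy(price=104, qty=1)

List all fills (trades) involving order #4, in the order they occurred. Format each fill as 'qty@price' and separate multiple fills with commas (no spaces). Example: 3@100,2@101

After op 1 [order #1] limit_buy(price=104, qty=9): fills=none; bids=[#1:9@104] asks=[-]
After op 2 [order #2] market_sell(qty=1): fills=#1x#2:1@104; bids=[#1:8@104] asks=[-]
After op 3 [order #3] market_buy(qty=6): fills=none; bids=[#1:8@104] asks=[-]
After op 4 [order #4] market_sell(qty=8): fills=#1x#4:8@104; bids=[-] asks=[-]
After op 5 [order #5] limit_sell(price=99, qty=8): fills=none; bids=[-] asks=[#5:8@99]
After op 6 cancel(order #5): fills=none; bids=[-] asks=[-]
After op 7 [order #6] market_buy(qty=4): fills=none; bids=[-] asks=[-]
After op 8 [order #7] limit_buy(price=104, qty=1): fills=none; bids=[#7:1@104] asks=[-]

Answer: 8@104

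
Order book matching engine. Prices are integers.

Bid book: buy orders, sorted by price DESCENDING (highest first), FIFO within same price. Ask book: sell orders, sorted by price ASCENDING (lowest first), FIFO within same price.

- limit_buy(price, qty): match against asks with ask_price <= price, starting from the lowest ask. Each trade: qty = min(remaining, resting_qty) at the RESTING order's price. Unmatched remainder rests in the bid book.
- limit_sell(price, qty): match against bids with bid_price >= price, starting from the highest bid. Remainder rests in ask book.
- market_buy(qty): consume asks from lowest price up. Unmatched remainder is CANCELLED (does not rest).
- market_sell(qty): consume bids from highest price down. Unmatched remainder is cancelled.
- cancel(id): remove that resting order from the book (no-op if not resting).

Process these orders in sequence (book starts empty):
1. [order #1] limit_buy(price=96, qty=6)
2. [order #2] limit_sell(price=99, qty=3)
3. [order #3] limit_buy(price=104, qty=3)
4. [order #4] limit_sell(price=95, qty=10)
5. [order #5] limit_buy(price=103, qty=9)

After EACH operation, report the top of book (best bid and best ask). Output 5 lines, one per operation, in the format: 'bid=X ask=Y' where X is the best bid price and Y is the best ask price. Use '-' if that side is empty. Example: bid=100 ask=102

Answer: bid=96 ask=-
bid=96 ask=99
bid=96 ask=-
bid=- ask=95
bid=103 ask=-

Derivation:
After op 1 [order #1] limit_buy(price=96, qty=6): fills=none; bids=[#1:6@96] asks=[-]
After op 2 [order #2] limit_sell(price=99, qty=3): fills=none; bids=[#1:6@96] asks=[#2:3@99]
After op 3 [order #3] limit_buy(price=104, qty=3): fills=#3x#2:3@99; bids=[#1:6@96] asks=[-]
After op 4 [order #4] limit_sell(price=95, qty=10): fills=#1x#4:6@96; bids=[-] asks=[#4:4@95]
After op 5 [order #5] limit_buy(price=103, qty=9): fills=#5x#4:4@95; bids=[#5:5@103] asks=[-]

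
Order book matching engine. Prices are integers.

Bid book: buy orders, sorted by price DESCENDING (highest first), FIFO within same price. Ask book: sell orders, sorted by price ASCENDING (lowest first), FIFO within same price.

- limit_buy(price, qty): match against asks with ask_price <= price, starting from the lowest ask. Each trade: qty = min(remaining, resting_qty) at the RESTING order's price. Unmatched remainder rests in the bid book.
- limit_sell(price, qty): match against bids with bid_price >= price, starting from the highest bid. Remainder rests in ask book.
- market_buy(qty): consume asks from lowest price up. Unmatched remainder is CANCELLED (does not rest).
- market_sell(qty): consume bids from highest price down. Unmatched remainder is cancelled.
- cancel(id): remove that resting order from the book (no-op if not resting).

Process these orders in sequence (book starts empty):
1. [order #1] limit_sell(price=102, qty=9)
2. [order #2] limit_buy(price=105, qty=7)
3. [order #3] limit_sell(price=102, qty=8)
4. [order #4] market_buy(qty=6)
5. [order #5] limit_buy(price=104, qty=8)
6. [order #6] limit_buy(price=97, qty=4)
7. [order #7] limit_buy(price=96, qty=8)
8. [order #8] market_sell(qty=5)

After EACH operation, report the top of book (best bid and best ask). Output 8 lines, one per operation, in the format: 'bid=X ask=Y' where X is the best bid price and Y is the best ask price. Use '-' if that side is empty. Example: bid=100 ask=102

After op 1 [order #1] limit_sell(price=102, qty=9): fills=none; bids=[-] asks=[#1:9@102]
After op 2 [order #2] limit_buy(price=105, qty=7): fills=#2x#1:7@102; bids=[-] asks=[#1:2@102]
After op 3 [order #3] limit_sell(price=102, qty=8): fills=none; bids=[-] asks=[#1:2@102 #3:8@102]
After op 4 [order #4] market_buy(qty=6): fills=#4x#1:2@102 #4x#3:4@102; bids=[-] asks=[#3:4@102]
After op 5 [order #5] limit_buy(price=104, qty=8): fills=#5x#3:4@102; bids=[#5:4@104] asks=[-]
After op 6 [order #6] limit_buy(price=97, qty=4): fills=none; bids=[#5:4@104 #6:4@97] asks=[-]
After op 7 [order #7] limit_buy(price=96, qty=8): fills=none; bids=[#5:4@104 #6:4@97 #7:8@96] asks=[-]
After op 8 [order #8] market_sell(qty=5): fills=#5x#8:4@104 #6x#8:1@97; bids=[#6:3@97 #7:8@96] asks=[-]

Answer: bid=- ask=102
bid=- ask=102
bid=- ask=102
bid=- ask=102
bid=104 ask=-
bid=104 ask=-
bid=104 ask=-
bid=97 ask=-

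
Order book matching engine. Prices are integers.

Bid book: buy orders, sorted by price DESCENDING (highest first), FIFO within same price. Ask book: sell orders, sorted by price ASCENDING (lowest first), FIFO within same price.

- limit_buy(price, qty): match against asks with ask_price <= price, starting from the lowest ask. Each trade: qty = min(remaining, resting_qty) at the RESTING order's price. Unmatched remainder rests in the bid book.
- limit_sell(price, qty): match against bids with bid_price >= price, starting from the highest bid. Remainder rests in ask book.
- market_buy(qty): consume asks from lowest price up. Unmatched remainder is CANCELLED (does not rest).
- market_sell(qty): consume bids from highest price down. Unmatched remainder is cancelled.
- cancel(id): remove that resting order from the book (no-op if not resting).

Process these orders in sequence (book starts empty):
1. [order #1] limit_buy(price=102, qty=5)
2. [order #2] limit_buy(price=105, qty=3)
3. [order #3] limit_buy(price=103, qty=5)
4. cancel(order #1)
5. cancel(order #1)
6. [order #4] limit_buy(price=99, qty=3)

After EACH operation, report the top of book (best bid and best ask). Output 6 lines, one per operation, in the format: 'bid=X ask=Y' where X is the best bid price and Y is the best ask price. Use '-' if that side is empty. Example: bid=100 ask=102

Answer: bid=102 ask=-
bid=105 ask=-
bid=105 ask=-
bid=105 ask=-
bid=105 ask=-
bid=105 ask=-

Derivation:
After op 1 [order #1] limit_buy(price=102, qty=5): fills=none; bids=[#1:5@102] asks=[-]
After op 2 [order #2] limit_buy(price=105, qty=3): fills=none; bids=[#2:3@105 #1:5@102] asks=[-]
After op 3 [order #3] limit_buy(price=103, qty=5): fills=none; bids=[#2:3@105 #3:5@103 #1:5@102] asks=[-]
After op 4 cancel(order #1): fills=none; bids=[#2:3@105 #3:5@103] asks=[-]
After op 5 cancel(order #1): fills=none; bids=[#2:3@105 #3:5@103] asks=[-]
After op 6 [order #4] limit_buy(price=99, qty=3): fills=none; bids=[#2:3@105 #3:5@103 #4:3@99] asks=[-]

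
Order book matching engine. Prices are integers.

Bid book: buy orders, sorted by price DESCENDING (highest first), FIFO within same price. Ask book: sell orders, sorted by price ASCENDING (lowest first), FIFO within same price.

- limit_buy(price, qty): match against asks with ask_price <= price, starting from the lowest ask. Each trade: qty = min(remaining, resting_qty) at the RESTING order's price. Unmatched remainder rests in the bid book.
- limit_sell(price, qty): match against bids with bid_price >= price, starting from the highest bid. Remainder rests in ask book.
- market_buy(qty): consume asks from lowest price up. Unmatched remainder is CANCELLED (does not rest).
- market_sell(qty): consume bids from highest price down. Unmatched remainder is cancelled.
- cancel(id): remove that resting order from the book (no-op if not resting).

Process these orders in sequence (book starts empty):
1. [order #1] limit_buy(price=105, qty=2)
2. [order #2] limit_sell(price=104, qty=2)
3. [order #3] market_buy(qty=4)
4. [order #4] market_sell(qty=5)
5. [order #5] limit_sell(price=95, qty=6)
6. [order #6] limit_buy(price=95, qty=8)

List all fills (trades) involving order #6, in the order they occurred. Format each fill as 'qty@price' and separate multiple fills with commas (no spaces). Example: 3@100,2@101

Answer: 6@95

Derivation:
After op 1 [order #1] limit_buy(price=105, qty=2): fills=none; bids=[#1:2@105] asks=[-]
After op 2 [order #2] limit_sell(price=104, qty=2): fills=#1x#2:2@105; bids=[-] asks=[-]
After op 3 [order #3] market_buy(qty=4): fills=none; bids=[-] asks=[-]
After op 4 [order #4] market_sell(qty=5): fills=none; bids=[-] asks=[-]
After op 5 [order #5] limit_sell(price=95, qty=6): fills=none; bids=[-] asks=[#5:6@95]
After op 6 [order #6] limit_buy(price=95, qty=8): fills=#6x#5:6@95; bids=[#6:2@95] asks=[-]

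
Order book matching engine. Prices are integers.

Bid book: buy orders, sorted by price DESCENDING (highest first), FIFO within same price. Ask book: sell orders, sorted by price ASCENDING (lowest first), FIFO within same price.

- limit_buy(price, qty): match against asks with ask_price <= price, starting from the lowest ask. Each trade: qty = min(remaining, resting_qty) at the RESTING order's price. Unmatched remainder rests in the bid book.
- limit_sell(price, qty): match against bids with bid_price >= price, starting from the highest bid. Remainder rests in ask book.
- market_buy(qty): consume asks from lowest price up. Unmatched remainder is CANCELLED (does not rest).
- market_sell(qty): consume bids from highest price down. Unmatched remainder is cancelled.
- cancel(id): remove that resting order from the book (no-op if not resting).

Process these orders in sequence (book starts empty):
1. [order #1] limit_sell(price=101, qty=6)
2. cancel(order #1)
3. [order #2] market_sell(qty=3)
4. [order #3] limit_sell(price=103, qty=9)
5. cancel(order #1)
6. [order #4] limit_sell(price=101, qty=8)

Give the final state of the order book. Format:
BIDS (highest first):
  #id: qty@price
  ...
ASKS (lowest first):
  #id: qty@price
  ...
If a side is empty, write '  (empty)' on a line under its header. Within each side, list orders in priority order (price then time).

Answer: BIDS (highest first):
  (empty)
ASKS (lowest first):
  #4: 8@101
  #3: 9@103

Derivation:
After op 1 [order #1] limit_sell(price=101, qty=6): fills=none; bids=[-] asks=[#1:6@101]
After op 2 cancel(order #1): fills=none; bids=[-] asks=[-]
After op 3 [order #2] market_sell(qty=3): fills=none; bids=[-] asks=[-]
After op 4 [order #3] limit_sell(price=103, qty=9): fills=none; bids=[-] asks=[#3:9@103]
After op 5 cancel(order #1): fills=none; bids=[-] asks=[#3:9@103]
After op 6 [order #4] limit_sell(price=101, qty=8): fills=none; bids=[-] asks=[#4:8@101 #3:9@103]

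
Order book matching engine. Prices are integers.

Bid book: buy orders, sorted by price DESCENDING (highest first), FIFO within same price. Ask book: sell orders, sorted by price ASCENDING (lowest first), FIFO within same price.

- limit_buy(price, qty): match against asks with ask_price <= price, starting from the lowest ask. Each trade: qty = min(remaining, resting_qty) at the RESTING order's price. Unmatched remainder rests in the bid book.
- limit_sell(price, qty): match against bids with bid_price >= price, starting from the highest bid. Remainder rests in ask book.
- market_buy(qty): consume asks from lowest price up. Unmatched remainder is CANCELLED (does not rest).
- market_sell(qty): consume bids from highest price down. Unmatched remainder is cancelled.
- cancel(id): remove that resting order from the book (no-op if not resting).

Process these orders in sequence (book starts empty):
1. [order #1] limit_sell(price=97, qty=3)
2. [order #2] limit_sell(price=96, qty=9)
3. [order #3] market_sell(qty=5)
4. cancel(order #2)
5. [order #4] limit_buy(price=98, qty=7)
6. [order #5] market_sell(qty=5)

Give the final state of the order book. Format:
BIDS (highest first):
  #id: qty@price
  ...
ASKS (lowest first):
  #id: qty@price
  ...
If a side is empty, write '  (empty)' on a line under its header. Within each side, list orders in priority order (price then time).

After op 1 [order #1] limit_sell(price=97, qty=3): fills=none; bids=[-] asks=[#1:3@97]
After op 2 [order #2] limit_sell(price=96, qty=9): fills=none; bids=[-] asks=[#2:9@96 #1:3@97]
After op 3 [order #3] market_sell(qty=5): fills=none; bids=[-] asks=[#2:9@96 #1:3@97]
After op 4 cancel(order #2): fills=none; bids=[-] asks=[#1:3@97]
After op 5 [order #4] limit_buy(price=98, qty=7): fills=#4x#1:3@97; bids=[#4:4@98] asks=[-]
After op 6 [order #5] market_sell(qty=5): fills=#4x#5:4@98; bids=[-] asks=[-]

Answer: BIDS (highest first):
  (empty)
ASKS (lowest first):
  (empty)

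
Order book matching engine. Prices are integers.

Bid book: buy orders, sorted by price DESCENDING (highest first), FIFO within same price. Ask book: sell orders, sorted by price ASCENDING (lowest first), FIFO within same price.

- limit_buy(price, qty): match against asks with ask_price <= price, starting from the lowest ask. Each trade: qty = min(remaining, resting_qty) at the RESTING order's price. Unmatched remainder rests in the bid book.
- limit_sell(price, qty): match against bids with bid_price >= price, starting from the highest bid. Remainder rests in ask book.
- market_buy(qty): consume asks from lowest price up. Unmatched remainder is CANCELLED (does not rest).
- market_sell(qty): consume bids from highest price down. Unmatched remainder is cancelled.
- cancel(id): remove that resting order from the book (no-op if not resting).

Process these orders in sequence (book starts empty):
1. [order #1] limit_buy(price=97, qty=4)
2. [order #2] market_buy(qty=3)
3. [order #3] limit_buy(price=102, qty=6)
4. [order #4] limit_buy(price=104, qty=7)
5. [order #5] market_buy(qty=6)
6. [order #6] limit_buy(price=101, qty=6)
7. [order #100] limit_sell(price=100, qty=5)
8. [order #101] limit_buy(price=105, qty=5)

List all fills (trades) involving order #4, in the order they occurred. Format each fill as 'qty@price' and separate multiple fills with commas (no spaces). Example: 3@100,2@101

Answer: 5@104

Derivation:
After op 1 [order #1] limit_buy(price=97, qty=4): fills=none; bids=[#1:4@97] asks=[-]
After op 2 [order #2] market_buy(qty=3): fills=none; bids=[#1:4@97] asks=[-]
After op 3 [order #3] limit_buy(price=102, qty=6): fills=none; bids=[#3:6@102 #1:4@97] asks=[-]
After op 4 [order #4] limit_buy(price=104, qty=7): fills=none; bids=[#4:7@104 #3:6@102 #1:4@97] asks=[-]
After op 5 [order #5] market_buy(qty=6): fills=none; bids=[#4:7@104 #3:6@102 #1:4@97] asks=[-]
After op 6 [order #6] limit_buy(price=101, qty=6): fills=none; bids=[#4:7@104 #3:6@102 #6:6@101 #1:4@97] asks=[-]
After op 7 [order #100] limit_sell(price=100, qty=5): fills=#4x#100:5@104; bids=[#4:2@104 #3:6@102 #6:6@101 #1:4@97] asks=[-]
After op 8 [order #101] limit_buy(price=105, qty=5): fills=none; bids=[#101:5@105 #4:2@104 #3:6@102 #6:6@101 #1:4@97] asks=[-]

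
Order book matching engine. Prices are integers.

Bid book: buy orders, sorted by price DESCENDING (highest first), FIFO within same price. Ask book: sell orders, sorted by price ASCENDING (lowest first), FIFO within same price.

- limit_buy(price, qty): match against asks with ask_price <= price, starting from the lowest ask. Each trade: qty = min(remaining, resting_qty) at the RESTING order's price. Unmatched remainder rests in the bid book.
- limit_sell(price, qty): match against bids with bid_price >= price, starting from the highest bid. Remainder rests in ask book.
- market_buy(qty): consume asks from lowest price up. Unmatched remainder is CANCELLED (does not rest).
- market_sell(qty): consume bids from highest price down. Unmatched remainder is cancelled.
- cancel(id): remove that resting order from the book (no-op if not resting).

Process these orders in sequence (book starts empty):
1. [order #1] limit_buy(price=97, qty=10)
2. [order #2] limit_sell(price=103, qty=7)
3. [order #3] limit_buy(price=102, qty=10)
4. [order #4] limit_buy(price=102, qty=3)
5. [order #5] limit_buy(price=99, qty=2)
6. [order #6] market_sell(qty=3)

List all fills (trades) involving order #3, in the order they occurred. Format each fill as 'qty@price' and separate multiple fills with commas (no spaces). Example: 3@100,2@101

Answer: 3@102

Derivation:
After op 1 [order #1] limit_buy(price=97, qty=10): fills=none; bids=[#1:10@97] asks=[-]
After op 2 [order #2] limit_sell(price=103, qty=7): fills=none; bids=[#1:10@97] asks=[#2:7@103]
After op 3 [order #3] limit_buy(price=102, qty=10): fills=none; bids=[#3:10@102 #1:10@97] asks=[#2:7@103]
After op 4 [order #4] limit_buy(price=102, qty=3): fills=none; bids=[#3:10@102 #4:3@102 #1:10@97] asks=[#2:7@103]
After op 5 [order #5] limit_buy(price=99, qty=2): fills=none; bids=[#3:10@102 #4:3@102 #5:2@99 #1:10@97] asks=[#2:7@103]
After op 6 [order #6] market_sell(qty=3): fills=#3x#6:3@102; bids=[#3:7@102 #4:3@102 #5:2@99 #1:10@97] asks=[#2:7@103]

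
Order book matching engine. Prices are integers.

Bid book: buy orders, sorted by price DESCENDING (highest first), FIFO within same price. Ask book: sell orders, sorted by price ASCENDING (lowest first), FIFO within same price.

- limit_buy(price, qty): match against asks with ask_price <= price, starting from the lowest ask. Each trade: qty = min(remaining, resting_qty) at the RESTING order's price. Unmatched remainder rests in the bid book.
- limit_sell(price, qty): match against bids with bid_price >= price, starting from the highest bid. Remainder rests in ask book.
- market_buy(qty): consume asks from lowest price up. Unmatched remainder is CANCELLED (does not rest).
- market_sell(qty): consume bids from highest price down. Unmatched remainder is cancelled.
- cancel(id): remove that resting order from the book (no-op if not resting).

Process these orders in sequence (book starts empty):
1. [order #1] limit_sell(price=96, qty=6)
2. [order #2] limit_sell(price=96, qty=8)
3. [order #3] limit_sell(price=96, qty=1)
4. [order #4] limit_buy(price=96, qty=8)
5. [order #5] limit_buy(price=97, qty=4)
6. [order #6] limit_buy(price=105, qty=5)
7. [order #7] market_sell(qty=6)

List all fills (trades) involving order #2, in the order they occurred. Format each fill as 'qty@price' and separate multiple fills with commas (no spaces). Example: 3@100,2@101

After op 1 [order #1] limit_sell(price=96, qty=6): fills=none; bids=[-] asks=[#1:6@96]
After op 2 [order #2] limit_sell(price=96, qty=8): fills=none; bids=[-] asks=[#1:6@96 #2:8@96]
After op 3 [order #3] limit_sell(price=96, qty=1): fills=none; bids=[-] asks=[#1:6@96 #2:8@96 #3:1@96]
After op 4 [order #4] limit_buy(price=96, qty=8): fills=#4x#1:6@96 #4x#2:2@96; bids=[-] asks=[#2:6@96 #3:1@96]
After op 5 [order #5] limit_buy(price=97, qty=4): fills=#5x#2:4@96; bids=[-] asks=[#2:2@96 #3:1@96]
After op 6 [order #6] limit_buy(price=105, qty=5): fills=#6x#2:2@96 #6x#3:1@96; bids=[#6:2@105] asks=[-]
After op 7 [order #7] market_sell(qty=6): fills=#6x#7:2@105; bids=[-] asks=[-]

Answer: 2@96,4@96,2@96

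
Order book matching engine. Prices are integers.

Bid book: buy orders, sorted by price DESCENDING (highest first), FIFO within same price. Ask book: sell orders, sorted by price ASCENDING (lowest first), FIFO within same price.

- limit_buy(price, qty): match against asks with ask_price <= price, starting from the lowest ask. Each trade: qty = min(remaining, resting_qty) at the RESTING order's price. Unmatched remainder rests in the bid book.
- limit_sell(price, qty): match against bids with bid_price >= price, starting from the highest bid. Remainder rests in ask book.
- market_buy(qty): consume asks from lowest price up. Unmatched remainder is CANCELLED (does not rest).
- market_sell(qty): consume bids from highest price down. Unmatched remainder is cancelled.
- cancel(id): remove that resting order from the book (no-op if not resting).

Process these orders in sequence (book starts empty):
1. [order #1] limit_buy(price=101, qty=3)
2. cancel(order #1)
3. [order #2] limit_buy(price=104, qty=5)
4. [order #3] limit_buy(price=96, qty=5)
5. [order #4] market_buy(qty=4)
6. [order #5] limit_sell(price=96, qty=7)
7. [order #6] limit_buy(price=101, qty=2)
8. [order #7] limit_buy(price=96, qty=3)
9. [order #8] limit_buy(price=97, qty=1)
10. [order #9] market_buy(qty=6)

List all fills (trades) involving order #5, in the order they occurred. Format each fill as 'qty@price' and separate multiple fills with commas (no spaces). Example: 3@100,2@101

After op 1 [order #1] limit_buy(price=101, qty=3): fills=none; bids=[#1:3@101] asks=[-]
After op 2 cancel(order #1): fills=none; bids=[-] asks=[-]
After op 3 [order #2] limit_buy(price=104, qty=5): fills=none; bids=[#2:5@104] asks=[-]
After op 4 [order #3] limit_buy(price=96, qty=5): fills=none; bids=[#2:5@104 #3:5@96] asks=[-]
After op 5 [order #4] market_buy(qty=4): fills=none; bids=[#2:5@104 #3:5@96] asks=[-]
After op 6 [order #5] limit_sell(price=96, qty=7): fills=#2x#5:5@104 #3x#5:2@96; bids=[#3:3@96] asks=[-]
After op 7 [order #6] limit_buy(price=101, qty=2): fills=none; bids=[#6:2@101 #3:3@96] asks=[-]
After op 8 [order #7] limit_buy(price=96, qty=3): fills=none; bids=[#6:2@101 #3:3@96 #7:3@96] asks=[-]
After op 9 [order #8] limit_buy(price=97, qty=1): fills=none; bids=[#6:2@101 #8:1@97 #3:3@96 #7:3@96] asks=[-]
After op 10 [order #9] market_buy(qty=6): fills=none; bids=[#6:2@101 #8:1@97 #3:3@96 #7:3@96] asks=[-]

Answer: 5@104,2@96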